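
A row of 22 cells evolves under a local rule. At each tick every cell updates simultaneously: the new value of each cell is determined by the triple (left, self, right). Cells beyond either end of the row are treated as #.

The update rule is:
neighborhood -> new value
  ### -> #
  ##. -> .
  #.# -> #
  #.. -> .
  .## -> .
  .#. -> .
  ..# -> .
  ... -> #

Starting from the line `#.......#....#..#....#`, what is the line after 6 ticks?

tick 1: ..#####...##......##..
tick 2: ...###..#....####.....
tick 3: .#..#.....##..##..###.
tick 4: #.....###..........#.#
tick 5: ..###..#..########..#.
tick 6: ...#.......######....#

...#.......######....#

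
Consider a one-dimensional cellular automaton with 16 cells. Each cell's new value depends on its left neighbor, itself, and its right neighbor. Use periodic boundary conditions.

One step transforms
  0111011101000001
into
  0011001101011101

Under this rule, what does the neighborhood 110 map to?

1

At position 3 the neighborhood is 110; the next row has 1 there.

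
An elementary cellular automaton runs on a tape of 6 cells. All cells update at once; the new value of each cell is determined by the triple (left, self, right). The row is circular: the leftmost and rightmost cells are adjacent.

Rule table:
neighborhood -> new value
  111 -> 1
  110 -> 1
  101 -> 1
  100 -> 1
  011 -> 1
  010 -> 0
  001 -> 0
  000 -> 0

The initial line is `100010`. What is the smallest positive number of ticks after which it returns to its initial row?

6

010001
101000
010100
001010
000101
100010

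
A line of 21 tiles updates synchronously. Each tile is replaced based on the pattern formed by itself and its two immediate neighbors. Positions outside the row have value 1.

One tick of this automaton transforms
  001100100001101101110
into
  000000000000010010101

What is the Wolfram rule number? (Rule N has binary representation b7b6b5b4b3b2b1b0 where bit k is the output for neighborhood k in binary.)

position 18: 111 → 1  (bit 7 = 1)
position 3: 110 → 0  (bit 6 = 0)
position 13: 101 → 1  (bit 5 = 1)
position 0: 100 → 0  (bit 4 = 0)
position 2: 011 → 0  (bit 3 = 0)
position 6: 010 → 0  (bit 2 = 0)
position 1: 001 → 0  (bit 1 = 0)
position 8: 000 → 0  (bit 0 = 0)
bits b7..b0 = 10100000 = 160

160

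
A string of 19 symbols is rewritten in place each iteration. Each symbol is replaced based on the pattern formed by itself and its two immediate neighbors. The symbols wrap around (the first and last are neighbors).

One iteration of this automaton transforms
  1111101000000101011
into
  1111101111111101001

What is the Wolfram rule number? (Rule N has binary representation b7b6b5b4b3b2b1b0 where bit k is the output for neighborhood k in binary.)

215

position 0: 111 → 1  (bit 7 = 1)
position 4: 110 → 1  (bit 6 = 1)
position 5: 101 → 0  (bit 5 = 0)
position 7: 100 → 1  (bit 4 = 1)
position 17: 011 → 0  (bit 3 = 0)
position 6: 010 → 1  (bit 2 = 1)
position 12: 001 → 1  (bit 1 = 1)
position 8: 000 → 1  (bit 0 = 1)
bits b7..b0 = 11010111 = 215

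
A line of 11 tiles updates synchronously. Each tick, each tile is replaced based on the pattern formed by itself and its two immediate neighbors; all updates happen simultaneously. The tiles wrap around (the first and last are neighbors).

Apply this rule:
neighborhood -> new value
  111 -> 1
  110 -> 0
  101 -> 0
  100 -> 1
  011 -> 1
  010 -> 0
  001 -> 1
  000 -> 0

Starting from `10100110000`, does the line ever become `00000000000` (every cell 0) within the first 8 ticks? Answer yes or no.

no

tick 1: 00011101001
tick 2: 10111000110
tick 3: 00110101100
tick 4: 01100001010
tick 5: 11010010001
tick 6: 10001101011
tick 7: 01011000011
tick 8: 00010100110
tick 8 is 00010100110, still not uniform 0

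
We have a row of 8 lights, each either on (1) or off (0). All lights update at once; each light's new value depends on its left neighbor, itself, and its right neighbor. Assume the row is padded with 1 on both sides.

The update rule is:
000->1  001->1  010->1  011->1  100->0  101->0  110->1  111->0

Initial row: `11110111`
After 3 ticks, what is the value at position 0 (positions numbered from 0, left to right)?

0

00010100
01110101
01010101
position 0 holds 0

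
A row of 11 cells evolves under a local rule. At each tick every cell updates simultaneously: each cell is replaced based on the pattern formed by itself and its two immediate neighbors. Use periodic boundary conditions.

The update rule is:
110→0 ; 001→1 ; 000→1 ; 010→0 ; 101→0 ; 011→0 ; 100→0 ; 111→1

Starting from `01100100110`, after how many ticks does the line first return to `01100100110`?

22

10001001000
00110010011
01000100100
10011001001
00100010010
11001100100
00010001001
01100110010
10001000100
00110011001
01000100010
10011001100
00100010001
01001100110
10010001000
00100110011
01001000100
10010011001
00100100010
11001001100
00010010001
01100100110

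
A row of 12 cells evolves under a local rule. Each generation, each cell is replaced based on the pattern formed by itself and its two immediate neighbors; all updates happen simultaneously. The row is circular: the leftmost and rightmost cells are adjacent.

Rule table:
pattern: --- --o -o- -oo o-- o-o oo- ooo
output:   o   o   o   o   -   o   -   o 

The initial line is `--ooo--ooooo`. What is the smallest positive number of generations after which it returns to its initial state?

-ooo--ooooo-
ooo--ooooo--
oo--ooooo--o
o--ooooo--oo
--ooooo--ooo
-ooooo--ooo-
ooooo--ooo--
oooo--ooo--o
ooo--ooo--oo
oo--ooo--ooo
o--ooo--oooo
--ooo--ooooo

12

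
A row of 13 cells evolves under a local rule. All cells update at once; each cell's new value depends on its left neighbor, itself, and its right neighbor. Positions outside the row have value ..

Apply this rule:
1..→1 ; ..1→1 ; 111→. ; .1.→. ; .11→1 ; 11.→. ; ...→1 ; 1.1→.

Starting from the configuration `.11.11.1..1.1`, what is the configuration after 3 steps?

step 1: 11..1...11...
step 2: 1.11.1111.111
step 3: ..1..1....1..

..1..1....1..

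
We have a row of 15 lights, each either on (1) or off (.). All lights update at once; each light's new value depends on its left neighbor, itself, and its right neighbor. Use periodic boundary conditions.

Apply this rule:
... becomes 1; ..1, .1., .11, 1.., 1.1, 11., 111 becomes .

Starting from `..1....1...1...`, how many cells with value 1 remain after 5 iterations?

1...11...1...11
..1....1...1...  (repeats iteration 0; period 2)
iteration 5: 1...11...1...11
count of 1: 6

6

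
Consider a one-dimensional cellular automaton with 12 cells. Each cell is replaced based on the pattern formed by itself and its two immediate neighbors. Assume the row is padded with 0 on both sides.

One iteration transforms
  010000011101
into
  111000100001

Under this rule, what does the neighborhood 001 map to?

At position 0 the neighborhood is 001; the next row has 1 there.

1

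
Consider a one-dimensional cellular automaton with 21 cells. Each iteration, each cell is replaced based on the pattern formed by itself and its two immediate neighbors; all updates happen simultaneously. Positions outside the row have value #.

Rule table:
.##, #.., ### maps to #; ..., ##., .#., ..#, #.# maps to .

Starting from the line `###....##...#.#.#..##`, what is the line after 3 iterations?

.#...#.....#.......##

##.#...#.#.......#.##
#...#.....#........##
.#...#.....#.......##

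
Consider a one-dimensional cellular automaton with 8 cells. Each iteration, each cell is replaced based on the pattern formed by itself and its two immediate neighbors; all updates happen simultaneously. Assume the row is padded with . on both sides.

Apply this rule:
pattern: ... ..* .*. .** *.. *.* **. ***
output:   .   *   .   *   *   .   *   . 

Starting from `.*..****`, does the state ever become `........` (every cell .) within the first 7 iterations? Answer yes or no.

*.***..*
..*.***.
.*..*.**
*.**..**
..******
.**....*
****..*.
iteration 7 is ****..*., still not uniform .

no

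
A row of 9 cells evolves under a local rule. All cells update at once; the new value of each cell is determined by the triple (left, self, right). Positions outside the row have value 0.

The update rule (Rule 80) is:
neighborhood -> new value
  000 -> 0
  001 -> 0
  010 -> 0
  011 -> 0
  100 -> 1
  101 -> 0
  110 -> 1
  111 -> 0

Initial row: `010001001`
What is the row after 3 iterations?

000010001

001000100
000100010
000010001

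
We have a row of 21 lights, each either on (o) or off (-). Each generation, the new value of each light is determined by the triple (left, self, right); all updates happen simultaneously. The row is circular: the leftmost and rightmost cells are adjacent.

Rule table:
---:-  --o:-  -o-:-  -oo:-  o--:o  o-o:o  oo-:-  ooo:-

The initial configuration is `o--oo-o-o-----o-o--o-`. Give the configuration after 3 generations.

-o-o---o-o-o-----o-o-

-o---o-o-o-----o-o--o
o-o---o-o-o-----o-o--
-o-o---o-o-o-----o-o-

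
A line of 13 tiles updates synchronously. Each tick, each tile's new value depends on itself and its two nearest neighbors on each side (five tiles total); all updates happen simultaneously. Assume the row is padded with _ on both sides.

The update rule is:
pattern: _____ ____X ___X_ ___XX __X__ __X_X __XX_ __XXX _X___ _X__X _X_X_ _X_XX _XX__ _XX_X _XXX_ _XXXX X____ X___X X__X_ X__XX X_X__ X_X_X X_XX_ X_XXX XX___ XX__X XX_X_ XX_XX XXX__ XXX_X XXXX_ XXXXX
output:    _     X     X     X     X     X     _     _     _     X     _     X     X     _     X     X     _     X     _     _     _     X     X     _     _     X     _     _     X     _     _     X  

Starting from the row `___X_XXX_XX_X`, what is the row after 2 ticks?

X_X____X_X___

_XXXX_X__X___
X_X____X_X___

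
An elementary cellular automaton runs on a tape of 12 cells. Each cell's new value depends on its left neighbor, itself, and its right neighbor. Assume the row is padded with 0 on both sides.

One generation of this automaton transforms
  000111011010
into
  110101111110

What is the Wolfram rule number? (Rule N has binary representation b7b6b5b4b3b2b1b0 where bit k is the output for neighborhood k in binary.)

position 4: 111 → 0  (bit 7 = 0)
position 5: 110 → 1  (bit 6 = 1)
position 6: 101 → 1  (bit 5 = 1)
position 11: 100 → 0  (bit 4 = 0)
position 3: 011 → 1  (bit 3 = 1)
position 10: 010 → 1  (bit 2 = 1)
position 2: 001 → 0  (bit 1 = 0)
position 0: 000 → 1  (bit 0 = 1)
bits b7..b0 = 01101101 = 109

109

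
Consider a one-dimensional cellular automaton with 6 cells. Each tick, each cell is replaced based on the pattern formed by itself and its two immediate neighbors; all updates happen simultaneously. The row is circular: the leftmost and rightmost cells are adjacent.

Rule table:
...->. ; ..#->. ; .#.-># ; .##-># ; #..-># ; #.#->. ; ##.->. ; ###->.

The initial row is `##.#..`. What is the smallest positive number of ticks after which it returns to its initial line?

tick 1: #..##.
tick 2: ##.#..

2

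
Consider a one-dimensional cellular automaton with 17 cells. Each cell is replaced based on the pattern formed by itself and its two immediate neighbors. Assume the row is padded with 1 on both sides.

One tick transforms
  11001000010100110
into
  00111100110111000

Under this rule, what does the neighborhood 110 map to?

At position 1 the neighborhood is 110; the next row has 0 there.

0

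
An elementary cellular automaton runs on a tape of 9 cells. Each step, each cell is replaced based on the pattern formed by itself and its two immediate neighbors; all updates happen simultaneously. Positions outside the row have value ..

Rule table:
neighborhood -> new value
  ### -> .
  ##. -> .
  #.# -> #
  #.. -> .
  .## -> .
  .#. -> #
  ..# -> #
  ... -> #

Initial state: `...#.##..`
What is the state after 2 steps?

#####...#
......###

......###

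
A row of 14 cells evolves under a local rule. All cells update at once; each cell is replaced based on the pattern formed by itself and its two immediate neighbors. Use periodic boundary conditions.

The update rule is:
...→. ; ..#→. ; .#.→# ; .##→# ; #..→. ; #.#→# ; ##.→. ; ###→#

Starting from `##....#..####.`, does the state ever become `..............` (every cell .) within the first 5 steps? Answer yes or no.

#.....#..###.#
......#..##.##
......#..#.##.
......#..###..
......#..##...
step 5 is ......#..##..., still not uniform .

no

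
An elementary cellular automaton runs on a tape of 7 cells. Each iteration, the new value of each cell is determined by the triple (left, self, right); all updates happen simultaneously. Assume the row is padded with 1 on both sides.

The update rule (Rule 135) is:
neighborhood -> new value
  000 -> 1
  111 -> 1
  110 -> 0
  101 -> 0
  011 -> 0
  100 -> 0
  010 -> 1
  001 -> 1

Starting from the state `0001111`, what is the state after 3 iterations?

0111101

0110111
0000011
0111101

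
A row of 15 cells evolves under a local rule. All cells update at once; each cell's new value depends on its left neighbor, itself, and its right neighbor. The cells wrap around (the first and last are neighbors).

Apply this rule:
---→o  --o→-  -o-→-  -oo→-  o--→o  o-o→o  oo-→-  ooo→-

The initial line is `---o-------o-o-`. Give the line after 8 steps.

-------o--o---o

oo--oooooo--o-o
--o-------o--o-
o--oooooo--o--o
-o-------o--o--
--oooooo--o--oo
o-------o--o---
-oooooo--o--oo-
-------o--o---o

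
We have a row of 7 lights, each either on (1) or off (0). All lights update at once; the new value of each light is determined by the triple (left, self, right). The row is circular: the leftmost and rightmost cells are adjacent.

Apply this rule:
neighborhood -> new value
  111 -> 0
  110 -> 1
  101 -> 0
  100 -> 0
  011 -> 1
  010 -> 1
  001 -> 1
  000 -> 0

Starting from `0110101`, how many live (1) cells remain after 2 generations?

0110101  (fixed point — unchanged through generation 2)
count of 1: 4

4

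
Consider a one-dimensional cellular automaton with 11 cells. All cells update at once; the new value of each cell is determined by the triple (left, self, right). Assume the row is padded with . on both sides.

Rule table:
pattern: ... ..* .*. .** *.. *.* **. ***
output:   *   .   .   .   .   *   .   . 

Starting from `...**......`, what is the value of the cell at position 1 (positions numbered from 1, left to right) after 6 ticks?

**....*****
...**......  (repeats tick 0; period 2)
tick 6: ...**......
position 1 holds .

.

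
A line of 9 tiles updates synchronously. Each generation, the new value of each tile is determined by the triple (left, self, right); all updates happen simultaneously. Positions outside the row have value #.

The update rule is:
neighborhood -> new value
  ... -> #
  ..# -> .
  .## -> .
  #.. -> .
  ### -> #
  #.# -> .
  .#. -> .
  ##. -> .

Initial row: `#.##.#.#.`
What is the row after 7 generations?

generation 1: .........
generation 2: .#######.
generation 3: ..#####..
generation 4: ...###...
generation 5: .#..#..#.
generation 6: .........  (repeats generation 1; period 5)
generation 7: .#######.

.#######.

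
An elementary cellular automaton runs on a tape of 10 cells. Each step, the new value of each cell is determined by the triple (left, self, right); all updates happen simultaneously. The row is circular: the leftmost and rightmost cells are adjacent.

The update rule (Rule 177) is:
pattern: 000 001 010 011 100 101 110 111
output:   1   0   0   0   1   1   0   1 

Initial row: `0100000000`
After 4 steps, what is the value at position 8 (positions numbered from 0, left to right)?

1

0011111111
1001111110
0100111101
1010011010
position 8 holds 1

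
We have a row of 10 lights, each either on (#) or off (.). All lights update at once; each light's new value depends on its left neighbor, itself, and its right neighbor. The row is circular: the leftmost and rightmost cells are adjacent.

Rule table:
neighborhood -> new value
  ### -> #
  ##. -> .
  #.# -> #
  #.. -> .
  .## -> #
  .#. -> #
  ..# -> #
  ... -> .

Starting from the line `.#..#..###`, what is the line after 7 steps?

##.##.###.
#.##.###.#
.##.###.##
##.###.##.
#.###.##.#
.###.##.##
###.##.##.

###.##.##.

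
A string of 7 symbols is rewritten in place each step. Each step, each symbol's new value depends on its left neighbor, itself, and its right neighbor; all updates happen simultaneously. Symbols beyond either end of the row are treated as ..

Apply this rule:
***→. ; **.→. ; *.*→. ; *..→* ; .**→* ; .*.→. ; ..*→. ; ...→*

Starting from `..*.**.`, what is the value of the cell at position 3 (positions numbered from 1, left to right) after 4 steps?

*...*.*
.**....
.*.****
...*...
position 3 holds .

.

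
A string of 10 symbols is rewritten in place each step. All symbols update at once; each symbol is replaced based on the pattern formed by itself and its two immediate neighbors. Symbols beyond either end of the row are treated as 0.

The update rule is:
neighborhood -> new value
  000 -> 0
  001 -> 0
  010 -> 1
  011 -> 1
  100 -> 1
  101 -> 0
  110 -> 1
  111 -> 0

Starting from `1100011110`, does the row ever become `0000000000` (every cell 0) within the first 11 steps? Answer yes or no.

no

step 1: 1110010011
step 2: 1011011011
step 3: 1011011011  (fixed point — unchanged through step 11)
step 11 is 1011011011, still not uniform 0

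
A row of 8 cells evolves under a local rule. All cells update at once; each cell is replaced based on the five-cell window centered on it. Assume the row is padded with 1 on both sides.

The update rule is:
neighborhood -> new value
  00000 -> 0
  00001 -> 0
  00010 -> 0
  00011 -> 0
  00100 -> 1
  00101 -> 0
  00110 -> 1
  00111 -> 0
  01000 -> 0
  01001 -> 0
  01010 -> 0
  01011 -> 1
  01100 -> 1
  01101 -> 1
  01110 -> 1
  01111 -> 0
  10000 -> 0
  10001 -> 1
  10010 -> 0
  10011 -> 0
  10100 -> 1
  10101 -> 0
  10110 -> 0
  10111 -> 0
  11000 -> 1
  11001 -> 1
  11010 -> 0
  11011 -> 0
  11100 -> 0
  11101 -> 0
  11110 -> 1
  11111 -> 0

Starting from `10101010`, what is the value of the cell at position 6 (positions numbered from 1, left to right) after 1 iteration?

0

00000001
position 6 holds 0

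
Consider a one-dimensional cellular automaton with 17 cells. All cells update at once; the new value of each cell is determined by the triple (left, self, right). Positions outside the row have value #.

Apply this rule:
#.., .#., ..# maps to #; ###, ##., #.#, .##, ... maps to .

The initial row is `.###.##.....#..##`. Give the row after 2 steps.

#.....###.#....##

.......#...####..
#.....###.#....##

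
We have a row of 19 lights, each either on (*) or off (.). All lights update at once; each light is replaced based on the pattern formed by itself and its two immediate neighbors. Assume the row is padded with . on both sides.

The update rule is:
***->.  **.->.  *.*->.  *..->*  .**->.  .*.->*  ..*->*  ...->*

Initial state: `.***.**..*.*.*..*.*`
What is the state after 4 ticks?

*******............

*......***.*.****.*
*******....*......*
.......************
*******............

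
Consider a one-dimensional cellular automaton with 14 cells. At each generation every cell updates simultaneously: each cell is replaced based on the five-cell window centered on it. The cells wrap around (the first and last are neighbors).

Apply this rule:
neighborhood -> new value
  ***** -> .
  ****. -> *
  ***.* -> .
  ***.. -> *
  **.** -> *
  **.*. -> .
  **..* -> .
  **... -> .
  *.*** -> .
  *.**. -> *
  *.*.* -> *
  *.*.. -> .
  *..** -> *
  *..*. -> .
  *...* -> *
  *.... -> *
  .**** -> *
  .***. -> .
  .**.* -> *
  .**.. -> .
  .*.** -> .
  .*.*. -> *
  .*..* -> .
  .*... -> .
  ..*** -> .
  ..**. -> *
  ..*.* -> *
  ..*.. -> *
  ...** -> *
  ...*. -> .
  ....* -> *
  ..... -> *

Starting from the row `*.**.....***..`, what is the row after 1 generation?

*.*..****..*..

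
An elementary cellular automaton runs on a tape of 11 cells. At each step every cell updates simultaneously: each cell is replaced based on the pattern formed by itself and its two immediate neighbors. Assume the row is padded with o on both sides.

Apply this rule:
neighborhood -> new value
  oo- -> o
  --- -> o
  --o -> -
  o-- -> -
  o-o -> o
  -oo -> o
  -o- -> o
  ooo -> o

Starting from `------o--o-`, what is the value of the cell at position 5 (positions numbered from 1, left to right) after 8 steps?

step 1: -oooo-o--oo
step 2: ooooooo--oo
step 3: ooooooo--oo  (fixed point — unchanged through step 8)
position 5 holds o

o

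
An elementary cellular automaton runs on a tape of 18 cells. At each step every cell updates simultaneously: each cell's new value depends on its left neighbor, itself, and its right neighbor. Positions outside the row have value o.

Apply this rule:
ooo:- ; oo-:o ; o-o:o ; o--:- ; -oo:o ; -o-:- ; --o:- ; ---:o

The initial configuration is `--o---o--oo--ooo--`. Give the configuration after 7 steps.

----o----oo--o-o--
-oo---oo-oo---o---
ooo-o-ooooo-o---o-
--oo-oo---oo--o--o
--ooooo-o-oo-----o
--o---oo-ooo-ooo-o
----o-oooo-ooo-ooo

----o-oooo-ooo-ooo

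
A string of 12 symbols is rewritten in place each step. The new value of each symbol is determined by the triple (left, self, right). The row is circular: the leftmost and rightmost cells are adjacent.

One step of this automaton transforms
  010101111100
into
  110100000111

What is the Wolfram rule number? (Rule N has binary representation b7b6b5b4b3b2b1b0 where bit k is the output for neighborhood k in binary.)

87

position 6: 111 → 0  (bit 7 = 0)
position 9: 110 → 1  (bit 6 = 1)
position 2: 101 → 0  (bit 5 = 0)
position 10: 100 → 1  (bit 4 = 1)
position 5: 011 → 0  (bit 3 = 0)
position 1: 010 → 1  (bit 2 = 1)
position 0: 001 → 1  (bit 1 = 1)
position 11: 000 → 1  (bit 0 = 1)
bits b7..b0 = 01010111 = 87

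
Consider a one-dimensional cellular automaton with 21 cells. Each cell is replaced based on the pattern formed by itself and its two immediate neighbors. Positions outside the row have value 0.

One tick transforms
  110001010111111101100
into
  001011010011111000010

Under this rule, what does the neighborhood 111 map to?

At position 10 the neighborhood is 111; the next row has 1 there.

1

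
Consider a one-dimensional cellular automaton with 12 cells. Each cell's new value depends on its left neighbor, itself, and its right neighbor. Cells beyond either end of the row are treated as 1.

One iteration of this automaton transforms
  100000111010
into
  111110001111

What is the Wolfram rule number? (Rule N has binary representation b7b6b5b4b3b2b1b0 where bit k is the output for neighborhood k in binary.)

117

position 7: 111 → 0  (bit 7 = 0)
position 0: 110 → 1  (bit 6 = 1)
position 9: 101 → 1  (bit 5 = 1)
position 1: 100 → 1  (bit 4 = 1)
position 6: 011 → 0  (bit 3 = 0)
position 10: 010 → 1  (bit 2 = 1)
position 5: 001 → 0  (bit 1 = 0)
position 2: 000 → 1  (bit 0 = 1)
bits b7..b0 = 01110101 = 117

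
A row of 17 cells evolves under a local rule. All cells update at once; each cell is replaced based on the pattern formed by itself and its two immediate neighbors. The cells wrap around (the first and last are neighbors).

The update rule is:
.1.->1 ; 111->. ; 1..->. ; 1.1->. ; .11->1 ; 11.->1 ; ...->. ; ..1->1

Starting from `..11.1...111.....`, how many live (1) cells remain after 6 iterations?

.111.1..11.1.....
11.1.1.111.1.....
11.1.1.1.1.1....1
.1.1.1.1.1.1...11
.1.1.1.1.1.1..111
.1.1.1.1.1.1.11.1
count of 1: 9

9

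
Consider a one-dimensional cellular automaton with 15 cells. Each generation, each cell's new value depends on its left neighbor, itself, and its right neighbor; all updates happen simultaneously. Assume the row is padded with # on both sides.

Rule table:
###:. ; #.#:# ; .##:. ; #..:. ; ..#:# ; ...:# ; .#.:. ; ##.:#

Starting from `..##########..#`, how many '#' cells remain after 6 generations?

10

.#.........#.#.
#..########.#.#
#.#.......##.#.
##..######.##.#
.#.#.....##.##.
#.#..####.##.##
count of #: 10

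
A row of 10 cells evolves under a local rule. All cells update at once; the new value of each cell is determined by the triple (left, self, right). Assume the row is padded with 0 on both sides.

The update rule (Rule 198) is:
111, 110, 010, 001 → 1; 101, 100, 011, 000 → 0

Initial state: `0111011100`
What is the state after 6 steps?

1011001100
1001010100
1011010100
1001010100  (repeats step 2; period 2)
step 6: 1001010100

1001010100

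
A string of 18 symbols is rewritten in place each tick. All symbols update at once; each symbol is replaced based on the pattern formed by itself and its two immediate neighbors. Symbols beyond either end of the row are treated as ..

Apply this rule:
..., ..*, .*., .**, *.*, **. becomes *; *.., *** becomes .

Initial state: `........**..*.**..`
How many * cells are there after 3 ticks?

14

tick 1: **********.*****.*
tick 2: *........***...***
tick 3: *.********.*.***.*
count of *: 14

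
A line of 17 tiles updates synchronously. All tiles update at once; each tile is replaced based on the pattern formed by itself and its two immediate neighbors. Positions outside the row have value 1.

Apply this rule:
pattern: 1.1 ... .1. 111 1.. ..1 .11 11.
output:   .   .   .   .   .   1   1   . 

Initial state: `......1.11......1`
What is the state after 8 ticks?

.1......11..11..1

.....1..1......11
....1..1......11.
...1..1......11..
..1..1......11..1
.1..1......11..11
...1......11..11.
..1......11..11..
.1......11..11..1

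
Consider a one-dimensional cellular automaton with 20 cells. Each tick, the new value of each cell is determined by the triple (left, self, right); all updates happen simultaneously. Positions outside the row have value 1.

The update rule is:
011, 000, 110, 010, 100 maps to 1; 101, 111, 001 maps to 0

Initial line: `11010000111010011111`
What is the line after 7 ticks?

01011110101011010000
01010010101011011110
01011010101011010010
01011010101011011010
01011010101011011010  (fixed point — unchanged through tick 7)

01011010101011011010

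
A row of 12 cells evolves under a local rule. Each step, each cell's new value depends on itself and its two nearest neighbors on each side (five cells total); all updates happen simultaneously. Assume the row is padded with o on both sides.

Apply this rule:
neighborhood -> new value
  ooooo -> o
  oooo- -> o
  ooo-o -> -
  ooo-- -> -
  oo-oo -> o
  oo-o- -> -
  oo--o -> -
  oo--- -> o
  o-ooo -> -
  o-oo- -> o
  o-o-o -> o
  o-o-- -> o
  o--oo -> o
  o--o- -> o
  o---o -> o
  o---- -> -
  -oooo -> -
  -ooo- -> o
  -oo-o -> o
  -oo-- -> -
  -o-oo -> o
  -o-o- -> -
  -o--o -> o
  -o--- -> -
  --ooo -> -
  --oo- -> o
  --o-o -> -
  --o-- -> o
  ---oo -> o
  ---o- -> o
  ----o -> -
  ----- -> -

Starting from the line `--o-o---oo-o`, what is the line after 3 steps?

step 1: -o--o-ooooo-
step 2: -ooo-o--oo-o
step 3: o-o--oooooo-

o-o--oooooo-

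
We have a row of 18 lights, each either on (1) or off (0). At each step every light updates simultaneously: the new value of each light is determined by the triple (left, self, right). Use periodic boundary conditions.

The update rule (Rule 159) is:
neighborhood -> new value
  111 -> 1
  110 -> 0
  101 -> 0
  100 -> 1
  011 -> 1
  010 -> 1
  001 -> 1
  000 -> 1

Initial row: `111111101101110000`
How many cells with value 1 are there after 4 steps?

step 1: 111111001001101111
step 2: 111110111111001111
step 3: 111100111110111111
step 4: 111011111100111111
count of 1: 15

15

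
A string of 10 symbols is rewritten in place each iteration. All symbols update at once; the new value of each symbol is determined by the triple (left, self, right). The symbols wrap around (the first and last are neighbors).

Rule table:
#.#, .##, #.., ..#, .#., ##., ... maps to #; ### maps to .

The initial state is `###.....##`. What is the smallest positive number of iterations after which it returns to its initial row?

..#######.
###.....##

2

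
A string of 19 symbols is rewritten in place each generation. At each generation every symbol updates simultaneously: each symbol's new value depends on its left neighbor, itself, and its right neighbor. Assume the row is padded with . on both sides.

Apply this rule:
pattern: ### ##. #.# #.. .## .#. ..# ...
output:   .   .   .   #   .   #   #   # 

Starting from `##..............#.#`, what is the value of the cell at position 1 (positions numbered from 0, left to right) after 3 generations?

..###############.#
##................#
..#################
position 1 holds .

.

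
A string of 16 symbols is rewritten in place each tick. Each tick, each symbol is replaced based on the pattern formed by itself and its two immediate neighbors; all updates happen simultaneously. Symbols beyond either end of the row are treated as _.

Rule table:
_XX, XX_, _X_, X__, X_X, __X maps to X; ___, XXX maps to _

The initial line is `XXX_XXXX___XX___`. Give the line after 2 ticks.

XXX_XXXXXXX__XX_

X_XXX__XX_XXXX__
XXX_XXXXXXX__XX_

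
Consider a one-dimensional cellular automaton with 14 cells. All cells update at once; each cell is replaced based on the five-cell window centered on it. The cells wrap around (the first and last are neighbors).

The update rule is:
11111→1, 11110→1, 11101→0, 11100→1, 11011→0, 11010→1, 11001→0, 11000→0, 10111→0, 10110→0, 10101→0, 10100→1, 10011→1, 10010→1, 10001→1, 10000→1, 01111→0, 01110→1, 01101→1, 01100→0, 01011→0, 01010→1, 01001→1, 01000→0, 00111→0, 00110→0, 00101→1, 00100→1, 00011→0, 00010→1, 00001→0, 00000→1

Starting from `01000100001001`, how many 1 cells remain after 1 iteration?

11011101011111
count of 1: 11

11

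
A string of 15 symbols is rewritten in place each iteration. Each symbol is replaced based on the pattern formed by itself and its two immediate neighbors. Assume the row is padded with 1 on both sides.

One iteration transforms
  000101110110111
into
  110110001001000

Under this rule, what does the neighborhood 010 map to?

At position 3 the neighborhood is 010; the next row has 1 there.

1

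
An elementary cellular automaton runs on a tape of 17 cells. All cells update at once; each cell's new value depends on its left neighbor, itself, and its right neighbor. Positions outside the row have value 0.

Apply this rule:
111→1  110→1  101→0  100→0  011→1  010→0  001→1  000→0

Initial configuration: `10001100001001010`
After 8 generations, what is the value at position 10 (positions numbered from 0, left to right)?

0

00011100010010000
00111100100100000
01111101001000000
11111100010000000
11111100100000000
11111101000000000
11111100000000000
11111100000000000
position 10 holds 0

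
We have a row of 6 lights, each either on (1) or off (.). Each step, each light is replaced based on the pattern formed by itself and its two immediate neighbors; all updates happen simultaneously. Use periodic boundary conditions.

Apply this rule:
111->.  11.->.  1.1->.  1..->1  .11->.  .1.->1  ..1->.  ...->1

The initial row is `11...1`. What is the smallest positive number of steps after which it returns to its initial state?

..11..
1...11
.11...
...111
11....
..111.
1....1
.111..
....11
111...
...11.
11...1

12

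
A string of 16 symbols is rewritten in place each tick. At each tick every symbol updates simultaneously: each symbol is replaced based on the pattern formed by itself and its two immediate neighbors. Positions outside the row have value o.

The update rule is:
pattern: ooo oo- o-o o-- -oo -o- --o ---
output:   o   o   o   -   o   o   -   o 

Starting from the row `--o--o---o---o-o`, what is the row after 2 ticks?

--o--ooooooooooo

tick 1: --o--o-o-o-o-ooo
tick 2: --o--ooooooooooo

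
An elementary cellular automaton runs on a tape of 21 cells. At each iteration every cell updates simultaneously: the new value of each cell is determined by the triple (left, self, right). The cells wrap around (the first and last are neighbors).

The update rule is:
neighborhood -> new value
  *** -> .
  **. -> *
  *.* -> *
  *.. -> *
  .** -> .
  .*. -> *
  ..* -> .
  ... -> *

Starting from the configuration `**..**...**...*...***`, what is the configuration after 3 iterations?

*..***..***..**.....*

.**..***..***.***....
..**...**...**..*****
*..***..***..**.....*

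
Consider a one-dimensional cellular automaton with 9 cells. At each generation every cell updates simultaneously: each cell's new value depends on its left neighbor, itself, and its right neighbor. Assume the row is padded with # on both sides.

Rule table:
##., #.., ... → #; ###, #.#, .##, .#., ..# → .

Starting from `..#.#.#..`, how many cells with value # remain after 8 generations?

#......#.
######...
.....###.
####...#.
...###...
##...###.
.###...#.
...###...
count of #: 3

3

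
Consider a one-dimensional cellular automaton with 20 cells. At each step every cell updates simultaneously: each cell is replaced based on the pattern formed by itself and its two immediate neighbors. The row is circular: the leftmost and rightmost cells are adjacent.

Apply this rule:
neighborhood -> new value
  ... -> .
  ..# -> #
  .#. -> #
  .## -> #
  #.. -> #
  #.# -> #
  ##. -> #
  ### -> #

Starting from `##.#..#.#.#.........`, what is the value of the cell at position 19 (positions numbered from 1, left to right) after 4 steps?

#

############.......#
#############.....##
##############...###
###############.####
position 19 holds #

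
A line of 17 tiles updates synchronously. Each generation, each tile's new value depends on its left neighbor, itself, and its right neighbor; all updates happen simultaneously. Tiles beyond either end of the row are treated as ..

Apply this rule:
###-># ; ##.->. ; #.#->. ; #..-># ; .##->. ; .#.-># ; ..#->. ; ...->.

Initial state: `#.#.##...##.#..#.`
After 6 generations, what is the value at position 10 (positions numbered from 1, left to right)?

generation 1: #.#...#.....##.##
generation 2: #.##..##.........
generation 3: #...#...#........
generation 4: ##..##..##.......
generation 5: ..#...#...#......
generation 6: ..##..##..##.....
position 10 holds .

.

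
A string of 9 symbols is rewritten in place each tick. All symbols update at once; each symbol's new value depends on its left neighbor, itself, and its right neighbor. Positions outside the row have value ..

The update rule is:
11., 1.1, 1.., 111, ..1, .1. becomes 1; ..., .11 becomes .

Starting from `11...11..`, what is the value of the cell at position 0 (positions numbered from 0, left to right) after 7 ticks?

.

.11.1.11.
1.1111.11
11.1111.1
.11.11111
1.11.1111
11.11.111
.11.11.11
position 0 holds .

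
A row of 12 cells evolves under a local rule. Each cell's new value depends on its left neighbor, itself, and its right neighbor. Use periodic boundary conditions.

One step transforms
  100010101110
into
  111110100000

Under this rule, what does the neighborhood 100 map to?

At position 1 the neighborhood is 100; the next row has 1 there.

1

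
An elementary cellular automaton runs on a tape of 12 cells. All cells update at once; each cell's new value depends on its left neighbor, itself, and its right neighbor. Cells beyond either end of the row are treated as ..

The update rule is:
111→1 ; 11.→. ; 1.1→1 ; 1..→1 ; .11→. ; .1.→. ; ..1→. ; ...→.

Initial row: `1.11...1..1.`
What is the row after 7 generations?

.1..1...1..1
..1..1...1..
...1..1...1.
....1..1...1
.....1..1...
......1..1..
.......1..1.

.......1..1.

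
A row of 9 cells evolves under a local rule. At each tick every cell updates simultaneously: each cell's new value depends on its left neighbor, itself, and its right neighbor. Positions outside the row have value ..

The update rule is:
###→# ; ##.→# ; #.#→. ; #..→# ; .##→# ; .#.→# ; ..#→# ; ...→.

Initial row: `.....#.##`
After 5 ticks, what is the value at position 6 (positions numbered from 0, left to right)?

.

....##.##
...###.##
..####.##
.#####.##
######.##
position 6 holds .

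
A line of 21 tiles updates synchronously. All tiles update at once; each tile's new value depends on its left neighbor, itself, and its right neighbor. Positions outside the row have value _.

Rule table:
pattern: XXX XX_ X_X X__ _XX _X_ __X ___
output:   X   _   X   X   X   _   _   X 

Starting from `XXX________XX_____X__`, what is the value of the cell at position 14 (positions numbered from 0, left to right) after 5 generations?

X

XX_XXXXXXX_X_XXXX__XX
X_XXXXXXX_X_XXXX_X_X_
_XXXXXXX_X_XXXX_X_X_X
_XXXXXX_X_XXXX_X_X_X_
_XXXXX_X_XXXX_X_X_X_X
position 14 holds X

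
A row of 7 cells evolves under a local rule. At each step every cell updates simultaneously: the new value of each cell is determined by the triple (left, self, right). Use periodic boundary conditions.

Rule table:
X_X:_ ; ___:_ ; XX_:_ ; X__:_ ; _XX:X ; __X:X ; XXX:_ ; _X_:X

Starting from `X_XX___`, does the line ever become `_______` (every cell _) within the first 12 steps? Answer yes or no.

step 1: X_X___X
step 2: __X__XX
step 3: _XX_XX_
step 4: XX__X__
step 5: X__XX_X
step 6: __XX__X
step 7: _XX__XX
step 8: _X__XX_
step 9: XX_XX__
step 10: X__X__X
step 11: __XX_XX
step 12: _XX__X_
step 12 is _XX__X_, still not uniform _

no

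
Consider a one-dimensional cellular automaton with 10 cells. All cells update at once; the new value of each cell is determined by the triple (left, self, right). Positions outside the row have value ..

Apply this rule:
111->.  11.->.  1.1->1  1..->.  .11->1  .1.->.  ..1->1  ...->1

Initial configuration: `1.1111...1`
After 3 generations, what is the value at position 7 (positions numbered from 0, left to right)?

.11....11.
11..1111..
1..11....1
position 7 holds .

.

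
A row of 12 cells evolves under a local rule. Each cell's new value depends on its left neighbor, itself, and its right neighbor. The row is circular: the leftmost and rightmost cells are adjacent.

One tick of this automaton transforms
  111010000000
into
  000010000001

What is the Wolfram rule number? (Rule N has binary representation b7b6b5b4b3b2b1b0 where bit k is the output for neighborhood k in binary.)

position 1: 111 → 0  (bit 7 = 0)
position 2: 110 → 0  (bit 6 = 0)
position 3: 101 → 0  (bit 5 = 0)
position 5: 100 → 0  (bit 4 = 0)
position 0: 011 → 0  (bit 3 = 0)
position 4: 010 → 1  (bit 2 = 1)
position 11: 001 → 1  (bit 1 = 1)
position 6: 000 → 0  (bit 0 = 0)
bits b7..b0 = 00000110 = 6

6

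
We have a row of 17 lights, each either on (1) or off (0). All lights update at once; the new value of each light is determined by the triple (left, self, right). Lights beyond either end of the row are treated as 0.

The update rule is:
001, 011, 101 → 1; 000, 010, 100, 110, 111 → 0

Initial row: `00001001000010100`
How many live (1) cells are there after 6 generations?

00010010000101000
00100100001010000
01001000010100000
10010000101000000
00100001010000000
01000010100000000
count of 1: 3

3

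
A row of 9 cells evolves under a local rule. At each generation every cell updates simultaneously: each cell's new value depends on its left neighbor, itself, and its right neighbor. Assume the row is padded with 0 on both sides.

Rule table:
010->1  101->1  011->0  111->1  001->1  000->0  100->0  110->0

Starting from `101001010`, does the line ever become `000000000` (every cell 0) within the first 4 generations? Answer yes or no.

no

111011110
010101100
111110000
011100000
generation 4 is 011100000, still not uniform 0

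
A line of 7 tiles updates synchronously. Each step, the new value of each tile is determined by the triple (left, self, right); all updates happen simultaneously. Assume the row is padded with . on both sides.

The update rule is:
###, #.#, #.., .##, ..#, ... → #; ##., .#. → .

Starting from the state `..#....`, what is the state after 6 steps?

##.#.#.

##.####
#.####.
.####.#
####.#.
###.#.#
##.#.#.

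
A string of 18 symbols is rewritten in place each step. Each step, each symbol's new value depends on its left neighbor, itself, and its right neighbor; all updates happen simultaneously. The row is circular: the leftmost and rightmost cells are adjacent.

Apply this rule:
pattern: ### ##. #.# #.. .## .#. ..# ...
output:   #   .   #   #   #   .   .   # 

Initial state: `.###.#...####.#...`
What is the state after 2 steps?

.##.#.##.###.#.###
##.#.##.###.#.###.

##.#.##.###.#.###.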